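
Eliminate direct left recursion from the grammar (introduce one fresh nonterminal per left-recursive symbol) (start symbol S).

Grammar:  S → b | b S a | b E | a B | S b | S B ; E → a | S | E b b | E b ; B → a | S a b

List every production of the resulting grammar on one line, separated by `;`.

S, E are directly left-recursive.
For S: α = {b, B}, β = {b, b S a, b E, a B}. Rewrite as S → β S' and S' → α S' | ε.
For E: α = {b b, b}, β = {a, S}. Rewrite as E → β E' and E' → α E' | ε.

S → b S' | b S a S' | b E S' | a B S'; E → a E' | S E'; B → a | S a b; S' → b S' | B S' | epsilon; E' → b b E' | b E' | epsilon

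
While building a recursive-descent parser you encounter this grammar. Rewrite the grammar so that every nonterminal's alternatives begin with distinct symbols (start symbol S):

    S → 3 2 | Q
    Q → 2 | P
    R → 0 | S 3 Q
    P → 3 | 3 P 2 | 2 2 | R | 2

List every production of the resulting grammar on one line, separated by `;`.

S → 3 2 | Q; Q → 2 | P; R → 0 | S 3 Q; P → R | 3 P' | 2 P''; P' → ε | P 2; P'' → 2 | ε

P has alternatives sharing prefix '3': factor to P → 3 P' with P' → ε | P 2.
P has alternatives sharing prefix '2': factor to P → 2 P'' with P'' → 2 | ε.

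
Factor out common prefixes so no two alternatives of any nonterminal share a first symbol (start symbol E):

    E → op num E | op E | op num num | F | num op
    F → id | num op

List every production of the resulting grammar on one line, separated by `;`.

E has alternatives sharing prefix 'op': factor to E → op E' with E' → num E | E | num num.
E' has alternatives sharing prefix 'num': factor to E' → num E'' with E'' → E | num.

E → F | num op | op E'; F → id | num op; E' → E | num E''; E'' → E | num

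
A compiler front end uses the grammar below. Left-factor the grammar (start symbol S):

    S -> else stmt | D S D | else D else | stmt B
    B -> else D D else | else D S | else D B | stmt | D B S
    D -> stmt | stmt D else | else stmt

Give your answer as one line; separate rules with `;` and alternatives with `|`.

S -> D S D | stmt B | else S'; B -> stmt | D B S | else D B'; D -> else stmt | stmt D'; S' -> stmt | D else; B' -> D else | S | B; D' -> ε | D else

S has alternatives sharing prefix 'else': factor to S → else S' with S' → stmt | D else.
B has alternatives sharing prefix 'else D': factor to B → else D B' with B' → D else | S | B.
D has alternatives sharing prefix 'stmt': factor to D → stmt D' with D' → ε | D else.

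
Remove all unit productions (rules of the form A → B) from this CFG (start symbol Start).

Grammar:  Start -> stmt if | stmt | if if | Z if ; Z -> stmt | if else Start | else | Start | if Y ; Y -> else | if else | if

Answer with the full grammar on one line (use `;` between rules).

Unit pairs: Z ⇒* {Start}.
For each unit pair (A, B), copy every non-unit production of B to A, then drop all unit productions.

Start -> stmt if | stmt | if if | Z if; Z -> stmt | if else Start | else | if Y | stmt if | if if | Z if; Y -> else | if else | if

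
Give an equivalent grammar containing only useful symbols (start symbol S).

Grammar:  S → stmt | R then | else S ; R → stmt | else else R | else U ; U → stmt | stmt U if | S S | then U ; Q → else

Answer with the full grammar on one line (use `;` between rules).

Generating nonterminals: {Q, R, S, U}.
Reachable from S after that: {R, S, U}.
Removed useless symbols: {Q} and every production mentioning them.

S → stmt | R then | else S; R → stmt | else else R | else U; U → stmt | stmt U if | S S | then U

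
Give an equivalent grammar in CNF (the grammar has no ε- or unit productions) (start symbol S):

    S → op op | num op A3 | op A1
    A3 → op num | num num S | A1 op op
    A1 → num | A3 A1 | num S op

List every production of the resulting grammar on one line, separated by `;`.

Introduce a nonterminal for each terminal appearing in a rule of length ≥ 2: X1 → op, X2 → num.
Binarize each right-hand side of length ≥ 3 by chaining fresh nonterminals (Y1, Y2, …): affected rules were S → X2 X1 A3; A3 → X2 X2 S; A3 → A1 X1 X1; A1 → X2 S X1.

S → X1 X1 | X2 Y1 | X1 A1; A3 → X1 X2 | X2 Y2 | A1 Y3; A1 → num | A3 A1 | X2 Y4; X1 → op; X2 → num; Y1 → X1 A3; Y2 → X2 S; Y3 → X1 X1; Y4 → S X1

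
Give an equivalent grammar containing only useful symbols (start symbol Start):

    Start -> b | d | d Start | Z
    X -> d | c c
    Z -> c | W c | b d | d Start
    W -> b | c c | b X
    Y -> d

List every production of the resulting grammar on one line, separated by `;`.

Start -> b | d | d Start | Z; X -> d | c c; Z -> c | W c | b d | d Start; W -> b | c c | b X

Generating nonterminals: {Start, W, X, Y, Z}.
Reachable from Start after that: {Start, W, X, Z}.
Removed useless symbols: {Y} and every production mentioning them.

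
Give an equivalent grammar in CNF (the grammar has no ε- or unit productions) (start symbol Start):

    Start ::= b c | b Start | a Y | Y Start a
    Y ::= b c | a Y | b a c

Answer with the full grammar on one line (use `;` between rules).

Introduce a nonterminal for each terminal appearing in a rule of length ≥ 2: X1 → b, X2 → c, X3 → a.
Binarize each right-hand side of length ≥ 3 by chaining fresh nonterminals (Y1, Y2, …): affected rules were Start → Y Start X3; Y → X1 X3 X2.

Start ::= X1 X2 | X1 Start | X3 Y | Y Y1; Y ::= X1 X2 | X3 Y | X1 Y2; X1 ::= b; X2 ::= c; X3 ::= a; Y1 ::= Start X3; Y2 ::= X3 X2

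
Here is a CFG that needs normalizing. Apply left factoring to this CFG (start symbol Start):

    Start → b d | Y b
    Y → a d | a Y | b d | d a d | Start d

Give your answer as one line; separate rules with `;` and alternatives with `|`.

Y has alternatives sharing prefix 'a': factor to Y → a Y1 with Y1 → d | Y.

Start → b d | Y b; Y → b d | d a d | Start d | a Y1; Y1 → d | Y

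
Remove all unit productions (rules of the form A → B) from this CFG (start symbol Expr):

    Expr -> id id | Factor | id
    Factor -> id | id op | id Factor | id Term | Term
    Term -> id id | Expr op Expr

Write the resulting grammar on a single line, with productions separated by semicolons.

Unit pairs: Expr ⇒* {Factor, Term}; Factor ⇒* {Term}.
For each unit pair (A, B), copy every non-unit production of B to A, then drop all unit productions.

Expr -> id id | Expr op Expr | id | id op | id Factor | id Term; Factor -> id id | Expr op Expr | id | id op | id Factor | id Term; Term -> id id | Expr op Expr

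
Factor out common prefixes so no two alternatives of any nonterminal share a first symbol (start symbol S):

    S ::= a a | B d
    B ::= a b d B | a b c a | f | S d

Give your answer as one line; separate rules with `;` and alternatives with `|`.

B has alternatives sharing prefix 'a b': factor to B → a b B' with B' → d B | c a.

S ::= a a | B d; B ::= f | S d | a b B'; B' ::= d B | c a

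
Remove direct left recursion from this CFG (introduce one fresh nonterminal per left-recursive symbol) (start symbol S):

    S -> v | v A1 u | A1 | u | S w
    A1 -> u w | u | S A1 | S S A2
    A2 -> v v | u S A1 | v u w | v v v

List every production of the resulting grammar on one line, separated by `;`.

S -> v S' | v A1 u S' | A1 S' | u S'; A1 -> u w | u | S A1 | S S A2; A2 -> v v | u S A1 | v u w | v v v; S' -> w S' | ε

Left recursion appears on S.
For S: α = {w}, β = {v, v A1 u, A1, u}. Rewrite as S → β S' and S' → α S' | ε.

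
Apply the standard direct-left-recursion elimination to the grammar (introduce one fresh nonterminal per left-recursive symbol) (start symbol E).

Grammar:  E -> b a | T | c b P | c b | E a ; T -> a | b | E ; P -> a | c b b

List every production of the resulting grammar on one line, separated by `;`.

E -> b a E' | T E' | c b P E' | c b E'; T -> a | b | E; P -> a | c b b; E' -> a E' | ε

Directly left-recursive nonterminal: E.
For E: α = {a}, β = {b a, T, c b P, c b}. Rewrite as E → β E' and E' → α E' | ε.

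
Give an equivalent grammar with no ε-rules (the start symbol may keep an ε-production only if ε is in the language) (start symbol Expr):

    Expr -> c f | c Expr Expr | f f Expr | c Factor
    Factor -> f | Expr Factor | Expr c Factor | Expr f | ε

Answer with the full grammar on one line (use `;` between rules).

Expr -> c f | c Expr Expr | f f Expr | c Factor | c; Factor -> f | Expr Factor | Expr | Expr c Factor | Expr c | Expr f

The nullable symbols are {Factor}.
ε ∉ L(G), so no ε-production is kept.
Add the nullable-subset variants: Expr → c Factor gives c Factor | c. Factor → Expr Factor gives Expr Factor | Expr. Factor → Expr c Factor gives Expr c Factor | Expr c.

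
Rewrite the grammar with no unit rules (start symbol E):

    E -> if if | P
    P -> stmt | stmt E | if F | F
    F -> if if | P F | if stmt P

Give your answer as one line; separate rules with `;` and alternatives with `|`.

E -> if if | stmt | stmt E | if F | P F | if stmt P; P -> if if | P F | if stmt P | stmt | stmt E | if F; F -> if if | P F | if stmt P

Unit pairs: E ⇒* {F, P}; P ⇒* {F}.
Replace each nonterminal's rules with the union of the non-unit rules of every nonterminal it unit-derives.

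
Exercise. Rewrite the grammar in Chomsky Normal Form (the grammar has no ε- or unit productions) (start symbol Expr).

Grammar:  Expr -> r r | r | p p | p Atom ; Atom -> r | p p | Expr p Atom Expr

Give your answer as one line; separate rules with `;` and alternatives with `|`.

Expr -> X1 X1 | r | X2 X2 | X2 Atom; Atom -> r | X2 X2 | Expr Y1; X1 -> r; X2 -> p; Y1 -> X2 Y2; Y2 -> Atom Expr

Introduce a nonterminal for each terminal appearing in a rule of length ≥ 2: X1 → r, X2 → p.
Binarize each right-hand side of length ≥ 3 by chaining fresh nonterminals (Y1, Y2, …): affected rules were Atom → Expr X2 Atom Expr.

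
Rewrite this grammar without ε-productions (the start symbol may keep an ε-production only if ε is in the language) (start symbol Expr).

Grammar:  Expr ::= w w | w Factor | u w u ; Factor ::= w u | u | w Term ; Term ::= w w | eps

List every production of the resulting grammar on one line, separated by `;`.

Nullable set = {Term}.
ε ∉ L(G), so no ε-production is kept.
For each production, add variants omitting each subset of nullable occurrences: Factor → w Term gives w Term | w.

Expr ::= w w | w Factor | u w u; Factor ::= w u | u | w Term | w; Term ::= w w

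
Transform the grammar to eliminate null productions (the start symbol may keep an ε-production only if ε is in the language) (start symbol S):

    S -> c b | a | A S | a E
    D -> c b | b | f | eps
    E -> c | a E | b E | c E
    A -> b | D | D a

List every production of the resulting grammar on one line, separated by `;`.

S -> c b | a | A S | a E; D -> c b | b | f; E -> c | a E | b E | c E; A -> b | D | D a | a

The nullable symbols are {A, D}.
ε ∉ L(G), so no ε-production is kept.
Expand every rule over subsets of its nullable positions: A → D a gives D a | a.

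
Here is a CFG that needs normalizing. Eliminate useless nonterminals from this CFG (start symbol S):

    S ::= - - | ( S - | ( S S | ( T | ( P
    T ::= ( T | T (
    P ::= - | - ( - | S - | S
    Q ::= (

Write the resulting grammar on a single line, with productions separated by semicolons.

S ::= - - | ( S - | ( S S | ( P; P ::= - | - ( - | S - | S

Generating nonterminals: {P, Q, S}.
Reachable from S after that: {P, S}.
Removed useless symbols: {Q, T} and every production mentioning them.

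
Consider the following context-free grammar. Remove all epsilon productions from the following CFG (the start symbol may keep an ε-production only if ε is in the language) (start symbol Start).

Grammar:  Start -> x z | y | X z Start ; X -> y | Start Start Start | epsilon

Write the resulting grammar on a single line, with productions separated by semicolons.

Start -> x z | y | X z Start | z Start; X -> y | Start Start Start

The nullable symbols are {X}.
ε ∉ L(G), so no ε-production is kept.
For each production, add variants omitting each subset of nullable occurrences: Start → X z Start gives X z Start | z Start.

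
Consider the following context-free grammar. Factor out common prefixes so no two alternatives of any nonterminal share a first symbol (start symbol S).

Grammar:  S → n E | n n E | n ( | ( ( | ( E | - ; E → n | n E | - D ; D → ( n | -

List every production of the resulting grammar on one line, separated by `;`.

S → - | n S' | ( S''; E → - D | n E'; D → ( n | -; S' → E | n E | (; S'' → ( | E; E' → ε | E

S has alternatives sharing prefix 'n': factor to S → n S' with S' → E | n E | (.
S has alternatives sharing prefix '(': factor to S → ( S'' with S'' → ( | E.
E has alternatives sharing prefix 'n': factor to E → n E' with E' → ε | E.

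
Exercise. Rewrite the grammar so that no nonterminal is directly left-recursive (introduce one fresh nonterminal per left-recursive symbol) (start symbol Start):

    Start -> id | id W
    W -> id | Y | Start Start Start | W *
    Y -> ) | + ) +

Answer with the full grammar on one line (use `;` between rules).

Start -> id | id W; W -> id W1 | Y W1 | Start Start Start W1; Y -> ) | + ) +; W1 -> * W1 | ε

W is directly left-recursive.
For W: α = {*}, β = {id, Y, Start Start Start}. Rewrite as W → β W1 and W1 → α W1 | ε.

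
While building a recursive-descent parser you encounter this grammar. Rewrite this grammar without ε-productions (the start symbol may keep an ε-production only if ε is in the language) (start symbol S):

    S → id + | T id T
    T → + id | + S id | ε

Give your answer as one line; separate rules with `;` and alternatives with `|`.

S → id + | T id T | T id | id T | id; T → + id | + S id

Nullable set = {T}.
ε ∉ L(G), so no ε-production is kept.
For each production, add variants omitting each subset of nullable occurrences: S → T id T gives T id T | T id | id T | id.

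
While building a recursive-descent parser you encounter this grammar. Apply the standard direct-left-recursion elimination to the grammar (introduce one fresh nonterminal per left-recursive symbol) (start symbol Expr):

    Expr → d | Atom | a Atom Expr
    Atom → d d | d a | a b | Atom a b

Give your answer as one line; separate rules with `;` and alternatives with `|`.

Left recursion appears on Atom.
For Atom: α = {a b}, β = {d d, d a, a b}. Rewrite as Atom → β Atom1 and Atom1 → α Atom1 | ε.

Expr → d | Atom | a Atom Expr; Atom → d d Atom1 | d a Atom1 | a b Atom1; Atom1 → a b Atom1 | ε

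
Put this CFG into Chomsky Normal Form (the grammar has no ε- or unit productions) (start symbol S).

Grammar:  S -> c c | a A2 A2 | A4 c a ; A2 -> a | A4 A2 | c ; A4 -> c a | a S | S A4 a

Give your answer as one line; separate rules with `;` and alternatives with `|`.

S -> X1 X1 | X2 Y1 | A4 Y2; A2 -> a | A4 A2 | c; A4 -> X1 X2 | X2 S | S Y3; X1 -> c; X2 -> a; Y1 -> A2 A2; Y2 -> X1 X2; Y3 -> A4 X2

Introduce a nonterminal for each terminal appearing in a rule of length ≥ 2: X1 → c, X2 → a.
Binarize each right-hand side of length ≥ 3 by chaining fresh nonterminals (Y1, Y2, …): affected rules were S → X2 A2 A2; S → A4 X1 X2; A4 → S A4 X2.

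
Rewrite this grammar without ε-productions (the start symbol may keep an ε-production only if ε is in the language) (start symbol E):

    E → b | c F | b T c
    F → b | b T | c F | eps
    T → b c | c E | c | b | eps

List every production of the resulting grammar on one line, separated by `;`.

The nullable symbols are {F, T}.
ε ∉ L(G), so no ε-production is kept.
For each production, add variants omitting each subset of nullable occurrences: E → c F gives c F | c. E → b T c gives b T c | b c. F → c F gives c F | c.

E → b | c F | c | b T c | b c; F → b | b T | c F | c; T → b c | c E | c | b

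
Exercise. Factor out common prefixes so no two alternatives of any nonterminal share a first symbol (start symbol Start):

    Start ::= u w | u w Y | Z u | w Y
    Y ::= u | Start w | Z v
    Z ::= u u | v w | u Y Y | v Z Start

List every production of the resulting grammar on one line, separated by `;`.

Start ::= Z u | w Y | u w Start1; Y ::= u | Start w | Z v; Z ::= u Z1 | v Z2; Start1 ::= ε | Y; Z1 ::= u | Y Y; Z2 ::= w | Z Start

Start has alternatives sharing prefix 'u w': factor to Start → u w Start1 with Start1 → ε | Y.
Z has alternatives sharing prefix 'u': factor to Z → u Z1 with Z1 → u | Y Y.
Z has alternatives sharing prefix 'v': factor to Z → v Z2 with Z2 → w | Z Start.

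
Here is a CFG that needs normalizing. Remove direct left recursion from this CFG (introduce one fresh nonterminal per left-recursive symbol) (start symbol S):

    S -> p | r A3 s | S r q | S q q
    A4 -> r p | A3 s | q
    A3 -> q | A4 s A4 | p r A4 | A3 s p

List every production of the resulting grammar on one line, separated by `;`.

S, A3 are directly left-recursive.
For S: α = {r q, q q}, β = {p, r A3 s}. Rewrite as S → β S' and S' → α S' | ε.
For A3: α = {s p}, β = {q, A4 s A4, p r A4}. Rewrite as A3 → β A3' and A3' → α A3' | ε.

S -> p S' | r A3 s S'; A4 -> r p | A3 s | q; A3 -> q A3' | A4 s A4 A3' | p r A4 A3'; S' -> r q S' | q q S' | ε; A3' -> s p A3' | ε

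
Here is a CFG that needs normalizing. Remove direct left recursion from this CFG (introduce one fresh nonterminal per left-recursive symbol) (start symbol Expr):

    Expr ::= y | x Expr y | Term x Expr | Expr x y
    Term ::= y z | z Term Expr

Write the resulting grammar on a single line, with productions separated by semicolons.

Expr ::= y Expr1 | x Expr y Expr1 | Term x Expr Expr1; Term ::= y z | z Term Expr; Expr1 ::= x y Expr1 | ε

Expr is directly left-recursive.
For Expr: α = {x y}, β = {y, x Expr y, Term x Expr}. Rewrite as Expr → β Expr1 and Expr1 → α Expr1 | ε.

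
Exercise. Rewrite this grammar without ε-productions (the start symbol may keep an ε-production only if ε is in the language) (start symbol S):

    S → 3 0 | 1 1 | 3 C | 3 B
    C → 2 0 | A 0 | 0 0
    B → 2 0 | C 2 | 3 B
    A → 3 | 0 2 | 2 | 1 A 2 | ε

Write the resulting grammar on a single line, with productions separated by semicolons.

The nullable symbols are {A}.
ε ∉ L(G), so no ε-production is kept.
For each production, add variants omitting each subset of nullable occurrences: C → A 0 gives A 0 | 0. A → 1 A 2 gives 1 A 2 | 1 2.

S → 3 0 | 1 1 | 3 C | 3 B; C → 2 0 | A 0 | 0 | 0 0; B → 2 0 | C 2 | 3 B; A → 3 | 0 2 | 2 | 1 A 2 | 1 2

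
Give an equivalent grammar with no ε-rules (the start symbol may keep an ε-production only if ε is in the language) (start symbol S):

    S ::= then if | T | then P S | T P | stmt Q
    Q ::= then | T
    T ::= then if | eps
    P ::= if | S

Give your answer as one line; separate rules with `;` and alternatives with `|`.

Nullable set = {P, Q, S, T}.
ε ∈ L(G) since S is nullable, so keep S → ε.
Add the nullable-subset variants: S → then P S gives then P S | then P | then S | then. S → T P gives T P | P. S → stmt Q gives stmt Q | stmt.

S ::= then if | T | then P S | then P | then S | then | T P | P | stmt Q | stmt | ε; Q ::= then | T; T ::= then if; P ::= if | S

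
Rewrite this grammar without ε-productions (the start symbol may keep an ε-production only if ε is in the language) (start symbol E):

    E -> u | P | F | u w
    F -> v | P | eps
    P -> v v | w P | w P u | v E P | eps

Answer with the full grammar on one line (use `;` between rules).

E -> u | P | F | u w | ε; F -> v | P; P -> v v | w P | w | w P u | w u | v E P | v E | v P | v

Nullable set = {E, F, P}.
ε ∈ L(G) since E is nullable, so keep E → ε.
For each production, add variants omitting each subset of nullable occurrences: P → w P gives w P | w. P → w P u gives w P u | w u. P → v E P gives v E P | v E | v P | v.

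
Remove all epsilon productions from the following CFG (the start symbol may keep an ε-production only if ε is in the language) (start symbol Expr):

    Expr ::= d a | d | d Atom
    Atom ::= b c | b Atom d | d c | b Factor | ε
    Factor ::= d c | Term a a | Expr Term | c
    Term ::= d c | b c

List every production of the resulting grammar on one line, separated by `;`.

Expr ::= d a | d | d Atom; Atom ::= b c | b Atom d | b d | d c | b Factor; Factor ::= d c | Term a a | Expr Term | c; Term ::= d c | b c

Nullable set = {Atom}.
ε ∉ L(G), so no ε-production is kept.
Add the nullable-subset variants: Atom → b Atom d gives b Atom d | b d.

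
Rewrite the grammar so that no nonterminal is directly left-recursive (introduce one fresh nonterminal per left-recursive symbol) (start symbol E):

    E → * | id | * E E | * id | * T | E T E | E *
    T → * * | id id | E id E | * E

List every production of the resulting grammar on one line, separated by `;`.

E → * E' | id E' | * E E E' | * id E' | * T E'; T → * * | id id | E id E | * E; E' → T E E' | * E' | ε

Left recursion appears on E.
For E: α = {T E, *}, β = {*, id, * E E, * id, * T}. Rewrite as E → β E' and E' → α E' | ε.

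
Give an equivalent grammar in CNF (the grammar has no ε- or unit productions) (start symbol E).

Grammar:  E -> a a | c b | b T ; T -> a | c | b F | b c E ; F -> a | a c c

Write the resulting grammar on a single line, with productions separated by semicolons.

Introduce a nonterminal for each terminal appearing in a rule of length ≥ 2: X1 → a, X2 → c, X3 → b.
Binarize each right-hand side of length ≥ 3 by chaining fresh nonterminals (Y1, Y2, …): affected rules were T → X3 X2 E; F → X1 X2 X2.

E -> X1 X1 | X2 X3 | X3 T; T -> a | c | X3 F | X3 Y1; F -> a | X1 Y2; X1 -> a; X2 -> c; X3 -> b; Y1 -> X2 E; Y2 -> X2 X2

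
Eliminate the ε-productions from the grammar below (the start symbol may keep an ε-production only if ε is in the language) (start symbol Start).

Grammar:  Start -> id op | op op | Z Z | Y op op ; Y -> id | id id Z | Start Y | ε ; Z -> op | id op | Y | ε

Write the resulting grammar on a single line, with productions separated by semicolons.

Nullable set = {Start, Y, Z}.
ε ∈ L(G) since Start is nullable, so keep Start → ε.
Expand every rule over subsets of its nullable positions: Start → Z Z gives Z Z | Z. Y → id id Z gives id id Z | id id. Y → Start Y gives Start Y | Start.

Start -> id op | op op | Z Z | Z | Y op op | ε; Y -> id | id id Z | id id | Start Y | Start; Z -> op | id op | Y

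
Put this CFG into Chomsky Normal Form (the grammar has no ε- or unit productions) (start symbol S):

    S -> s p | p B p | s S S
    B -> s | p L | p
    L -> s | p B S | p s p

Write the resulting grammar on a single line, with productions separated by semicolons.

S -> X1 X2 | X2 Y1 | X1 Y2; B -> s | X2 L | p; L -> s | X2 Y3 | X2 Y4; X1 -> s; X2 -> p; Y1 -> B X2; Y2 -> S S; Y3 -> B S; Y4 -> X1 X2

Introduce a nonterminal for each terminal appearing in a rule of length ≥ 2: X1 → s, X2 → p.
Binarize each right-hand side of length ≥ 3 by chaining fresh nonterminals (Y1, Y2, …): affected rules were S → X2 B X2; S → X1 S S; L → X2 B S; L → X2 X1 X2.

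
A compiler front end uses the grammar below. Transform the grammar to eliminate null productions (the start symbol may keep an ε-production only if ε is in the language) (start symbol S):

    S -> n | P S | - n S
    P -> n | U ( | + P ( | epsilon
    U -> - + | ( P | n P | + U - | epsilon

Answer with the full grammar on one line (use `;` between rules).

S -> n | P S | - n S; P -> n | U ( | ( | + P ( | + (; U -> - + | ( P | ( | n P | n | + U - | + -

Nullable set = {P, U}.
ε ∉ L(G), so no ε-production is kept.
For each production, add variants omitting each subset of nullable occurrences: P → U ( gives U ( | (. P → + P ( gives + P ( | + (. U → ( P gives ( P | (. U → n P gives n P | n.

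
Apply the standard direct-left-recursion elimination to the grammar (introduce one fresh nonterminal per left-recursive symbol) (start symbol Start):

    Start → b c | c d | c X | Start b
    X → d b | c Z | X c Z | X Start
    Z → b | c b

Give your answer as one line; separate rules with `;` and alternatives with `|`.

Start → b c Start1 | c d Start1 | c X Start1; X → d b X1 | c Z X1; Z → b | c b; Start1 → b Start1 | ε; X1 → c Z X1 | Start X1 | ε

Start, X are directly left-recursive.
For Start: α = {b}, β = {b c, c d, c X}. Rewrite as Start → β Start1 and Start1 → α Start1 | ε.
For X: α = {c Z, Start}, β = {d b, c Z}. Rewrite as X → β X1 and X1 → α X1 | ε.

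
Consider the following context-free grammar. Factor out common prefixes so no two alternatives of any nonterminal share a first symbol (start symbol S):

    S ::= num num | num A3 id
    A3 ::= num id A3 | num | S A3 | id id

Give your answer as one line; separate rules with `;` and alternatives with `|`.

S ::= num S'; A3 ::= S A3 | id id | num A3'; S' ::= num | A3 id; A3' ::= id A3 | eps

S has alternatives sharing prefix 'num': factor to S → num S' with S' → num | A3 id.
A3 has alternatives sharing prefix 'num': factor to A3 → num A3' with A3' → id A3 | ε.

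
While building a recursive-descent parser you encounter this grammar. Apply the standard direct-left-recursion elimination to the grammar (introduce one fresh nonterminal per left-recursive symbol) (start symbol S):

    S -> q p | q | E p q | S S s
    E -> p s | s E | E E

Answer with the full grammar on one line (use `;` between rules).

S, E are directly left-recursive.
For S: α = {S s}, β = {q p, q, E p q}. Rewrite as S → β S' and S' → α S' | ε.
For E: α = {E}, β = {p s, s E}. Rewrite as E → β E' and E' → α E' | ε.

S -> q p S' | q S' | E p q S'; E -> p s E' | s E E'; S' -> S s S' | epsilon; E' -> E E' | epsilon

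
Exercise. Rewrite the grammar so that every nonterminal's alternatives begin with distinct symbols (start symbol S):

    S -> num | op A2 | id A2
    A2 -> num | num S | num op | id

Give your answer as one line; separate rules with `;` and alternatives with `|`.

A2 has alternatives sharing prefix 'num': factor to A2 → num A2' with A2' → ε | S | op.

S -> num | op A2 | id A2; A2 -> id | num A2'; A2' -> ε | S | op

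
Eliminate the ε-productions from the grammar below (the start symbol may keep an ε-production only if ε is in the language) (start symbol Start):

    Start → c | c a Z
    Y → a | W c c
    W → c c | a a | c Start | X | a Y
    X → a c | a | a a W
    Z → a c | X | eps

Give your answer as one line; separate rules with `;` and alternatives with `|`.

Start → c | c a Z | c a; Y → a | W c c; W → c c | a a | c Start | X | a Y; X → a c | a | a a W; Z → a c | X

The nullable symbols are {Z}.
ε ∉ L(G), so no ε-production is kept.
For each production, add variants omitting each subset of nullable occurrences: Start → c a Z gives c a Z | c a.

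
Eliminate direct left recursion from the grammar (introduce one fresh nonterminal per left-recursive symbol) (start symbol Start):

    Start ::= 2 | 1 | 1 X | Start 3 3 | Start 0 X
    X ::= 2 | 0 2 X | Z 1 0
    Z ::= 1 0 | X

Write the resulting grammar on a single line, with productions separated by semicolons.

Start is directly left-recursive.
For Start: α = {3 3, 0 X}, β = {2, 1, 1 X}. Rewrite as Start → β Start1 and Start1 → α Start1 | ε.

Start ::= 2 Start1 | 1 Start1 | 1 X Start1; X ::= 2 | 0 2 X | Z 1 0; Z ::= 1 0 | X; Start1 ::= 3 3 Start1 | 0 X Start1 | epsilon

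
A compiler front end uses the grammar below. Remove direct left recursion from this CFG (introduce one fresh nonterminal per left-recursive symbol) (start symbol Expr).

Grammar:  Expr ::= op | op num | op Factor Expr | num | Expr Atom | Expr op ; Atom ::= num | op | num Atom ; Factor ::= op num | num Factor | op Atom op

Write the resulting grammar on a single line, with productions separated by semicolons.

Expr ::= op Expr1 | op num Expr1 | op Factor Expr Expr1 | num Expr1; Atom ::= num | op | num Atom; Factor ::= op num | num Factor | op Atom op; Expr1 ::= Atom Expr1 | op Expr1 | ε

Left recursion appears on Expr.
For Expr: α = {Atom, op}, β = {op, op num, op Factor Expr, num}. Rewrite as Expr → β Expr1 and Expr1 → α Expr1 | ε.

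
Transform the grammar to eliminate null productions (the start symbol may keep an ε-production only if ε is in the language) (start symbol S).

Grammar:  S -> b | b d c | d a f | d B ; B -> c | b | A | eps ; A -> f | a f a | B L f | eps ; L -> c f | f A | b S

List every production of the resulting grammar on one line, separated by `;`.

Nullable set = {A, B}.
ε ∉ L(G), so no ε-production is kept.
For each production, add variants omitting each subset of nullable occurrences: S → d B gives d B | d. A → B L f gives B L f | L f. L → f A gives f A | f.

S -> b | b d c | d a f | d B | d; B -> c | b | A; A -> f | a f a | B L f | L f; L -> c f | f A | f | b S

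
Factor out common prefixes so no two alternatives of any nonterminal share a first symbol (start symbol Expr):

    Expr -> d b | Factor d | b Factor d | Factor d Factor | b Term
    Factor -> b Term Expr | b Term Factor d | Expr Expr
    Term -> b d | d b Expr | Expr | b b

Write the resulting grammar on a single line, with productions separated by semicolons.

Expr -> d b | Factor d Expr1 | b Expr2; Factor -> Expr Expr | b Term Factor1; Term -> d b Expr | Expr | b Term1; Expr1 -> ε | Factor; Expr2 -> Factor d | Term; Factor1 -> Expr | Factor d; Term1 -> d | b

Expr has alternatives sharing prefix 'Factor d': factor to Expr → Factor d Expr1 with Expr1 → ε | Factor.
Expr has alternatives sharing prefix 'b': factor to Expr → b Expr2 with Expr2 → Factor d | Term.
Factor has alternatives sharing prefix 'b Term': factor to Factor → b Term Factor1 with Factor1 → Expr | Factor d.
Term has alternatives sharing prefix 'b': factor to Term → b Term1 with Term1 → d | b.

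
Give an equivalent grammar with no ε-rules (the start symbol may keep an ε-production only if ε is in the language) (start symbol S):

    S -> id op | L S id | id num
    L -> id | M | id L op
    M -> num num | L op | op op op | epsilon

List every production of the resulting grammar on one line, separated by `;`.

S -> id op | L S id | S id | id num; L -> id | M | id L op | id op; M -> num num | L op | op | op op op

Nullable nonterminals: {L, M}.
ε ∉ L(G), so no ε-production is kept.
Add the nullable-subset variants: S → L S id gives L S id | S id. L → id L op gives id L op | id op. M → L op gives L op | op.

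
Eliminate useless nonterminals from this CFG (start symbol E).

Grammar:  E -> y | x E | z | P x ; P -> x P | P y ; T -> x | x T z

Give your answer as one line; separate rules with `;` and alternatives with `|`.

E -> y | x E | z

Generating nonterminals: {E, T}.
Reachable from E after that: {E}.
Removed useless symbols: {P, T} and every production mentioning them.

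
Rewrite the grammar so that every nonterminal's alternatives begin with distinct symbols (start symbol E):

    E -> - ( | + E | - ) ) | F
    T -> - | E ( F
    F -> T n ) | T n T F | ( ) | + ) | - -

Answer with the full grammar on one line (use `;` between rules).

E -> + E | F | - E'; T -> - | E ( F; F -> ( ) | + ) | - - | T n F'; E' -> ( | ) ); F' -> ) | T F

E has alternatives sharing prefix '-': factor to E → - E' with E' → ( | ) ).
F has alternatives sharing prefix 'T n': factor to F → T n F' with F' → ) | T F.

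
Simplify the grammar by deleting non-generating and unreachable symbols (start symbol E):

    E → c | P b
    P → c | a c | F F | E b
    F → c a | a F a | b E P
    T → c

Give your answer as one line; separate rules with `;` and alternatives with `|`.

Generating nonterminals: {E, F, P, T}.
Reachable from E after that: {E, F, P}.
Removed useless symbols: {T} and every production mentioning them.

E → c | P b; P → c | a c | F F | E b; F → c a | a F a | b E P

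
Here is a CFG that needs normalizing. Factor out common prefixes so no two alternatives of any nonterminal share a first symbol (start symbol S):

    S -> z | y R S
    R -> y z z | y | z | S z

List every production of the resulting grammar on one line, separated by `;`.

S -> z | y R S; R -> z | S z | y R'; R' -> z z | ε

R has alternatives sharing prefix 'y': factor to R → y R' with R' → z z | ε.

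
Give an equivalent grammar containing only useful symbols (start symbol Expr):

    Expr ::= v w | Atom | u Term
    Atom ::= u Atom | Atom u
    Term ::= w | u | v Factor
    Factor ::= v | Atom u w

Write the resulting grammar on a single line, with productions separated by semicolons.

Expr ::= v w | u Term; Term ::= w | u | v Factor; Factor ::= v

Generating nonterminals: {Expr, Factor, Term}.
Reachable from Expr after that: {Expr, Factor, Term}.
Removed useless symbols: {Atom} and every production mentioning them.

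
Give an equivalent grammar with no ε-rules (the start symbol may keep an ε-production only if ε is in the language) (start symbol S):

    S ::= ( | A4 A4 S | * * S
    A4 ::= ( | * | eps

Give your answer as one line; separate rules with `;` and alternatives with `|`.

The nullable symbols are {A4}.
ε ∉ L(G), so no ε-production is kept.
Expand every rule over subsets of its nullable positions: S → A4 A4 S gives A4 A4 S | A4 S.

S ::= ( | A4 A4 S | A4 S | * * S; A4 ::= ( | *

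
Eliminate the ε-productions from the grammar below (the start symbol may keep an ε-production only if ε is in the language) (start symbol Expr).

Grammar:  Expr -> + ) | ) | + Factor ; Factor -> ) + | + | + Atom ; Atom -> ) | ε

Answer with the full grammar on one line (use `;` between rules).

Nullable set = {Atom}.
ε ∉ L(G), so no ε-production is kept.

Expr -> + ) | ) | + Factor; Factor -> ) + | + | + Atom; Atom -> )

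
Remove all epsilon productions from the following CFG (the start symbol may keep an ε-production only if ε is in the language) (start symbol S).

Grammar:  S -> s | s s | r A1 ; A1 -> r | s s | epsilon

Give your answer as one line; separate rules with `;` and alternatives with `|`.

The nullable symbols are {A1}.
ε ∉ L(G), so no ε-production is kept.
Add the nullable-subset variants: S → r A1 gives r A1 | r.

S -> s | s s | r A1 | r; A1 -> r | s s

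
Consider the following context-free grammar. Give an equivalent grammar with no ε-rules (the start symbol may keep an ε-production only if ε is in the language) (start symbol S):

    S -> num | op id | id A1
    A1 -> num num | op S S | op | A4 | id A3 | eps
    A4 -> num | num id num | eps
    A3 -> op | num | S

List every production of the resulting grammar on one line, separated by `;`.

S -> num | op id | id A1 | id; A1 -> num num | op S S | op | A4 | id A3; A4 -> num | num id num; A3 -> op | num | S

The nullable symbols are {A1, A4}.
ε ∉ L(G), so no ε-production is kept.
For each production, add variants omitting each subset of nullable occurrences: S → id A1 gives id A1 | id.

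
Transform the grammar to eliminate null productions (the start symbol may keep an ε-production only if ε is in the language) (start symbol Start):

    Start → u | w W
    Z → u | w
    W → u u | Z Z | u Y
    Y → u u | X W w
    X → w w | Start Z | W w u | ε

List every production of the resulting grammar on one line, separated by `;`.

Nullable set = {X}.
ε ∉ L(G), so no ε-production is kept.
Expand every rule over subsets of its nullable positions: Y → X W w gives X W w | W w.

Start → u | w W; Z → u | w; W → u u | Z Z | u Y; Y → u u | X W w | W w; X → w w | Start Z | W w u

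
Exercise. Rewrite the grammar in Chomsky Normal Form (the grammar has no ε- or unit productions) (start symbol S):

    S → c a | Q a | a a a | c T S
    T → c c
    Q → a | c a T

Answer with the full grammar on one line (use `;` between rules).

Introduce a nonterminal for each terminal appearing in a rule of length ≥ 2: X1 → c, X2 → a.
Binarize each right-hand side of length ≥ 3 by chaining fresh nonterminals (Y1, Y2, …): affected rules were S → X2 X2 X2; S → X1 T S; Q → X1 X2 T.

S → X1 X2 | Q X2 | X2 Y1 | X1 Y2; T → X1 X1; Q → a | X1 Y3; X1 → c; X2 → a; Y1 → X2 X2; Y2 → T S; Y3 → X2 T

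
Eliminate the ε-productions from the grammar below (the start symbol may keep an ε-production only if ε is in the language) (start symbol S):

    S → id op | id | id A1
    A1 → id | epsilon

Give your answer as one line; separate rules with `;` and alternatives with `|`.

Nullable nonterminals: {A1}.
ε ∉ L(G), so no ε-production is kept.

S → id op | id | id A1; A1 → id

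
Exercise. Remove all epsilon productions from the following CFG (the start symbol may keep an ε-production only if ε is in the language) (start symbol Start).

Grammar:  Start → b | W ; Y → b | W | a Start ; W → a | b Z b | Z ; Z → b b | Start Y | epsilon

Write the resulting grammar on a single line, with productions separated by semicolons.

Start → b | W | epsilon; Y → b | W | a Start | a; W → a | b Z b | b b | Z; Z → b b | Start Y | Start | Y

Nullable nonterminals: {Start, W, Y, Z}.
ε ∈ L(G) since Start is nullable, so keep Start → ε.
For each production, add variants omitting each subset of nullable occurrences: Y → a Start gives a Start | a. W → b Z b gives b Z b | b b. Z → Start Y gives Start Y | Start | Y.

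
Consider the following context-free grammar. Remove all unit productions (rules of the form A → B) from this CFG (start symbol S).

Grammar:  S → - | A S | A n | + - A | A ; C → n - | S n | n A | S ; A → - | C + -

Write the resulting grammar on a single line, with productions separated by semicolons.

Unit pairs: C ⇒* {A, S}; S ⇒* {A}.
For each unit pair (A, B), copy every non-unit production of B to A, then drop all unit productions.

S → - | A S | A n | + - A | C + -; C → n - | S n | n A | - | A S | A n | + - A | C + -; A → - | C + -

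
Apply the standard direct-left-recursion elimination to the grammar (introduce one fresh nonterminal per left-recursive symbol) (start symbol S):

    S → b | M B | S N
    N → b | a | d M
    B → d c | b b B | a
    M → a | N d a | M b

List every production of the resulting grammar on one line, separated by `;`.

S → b S' | M B S'; N → b | a | d M; B → d c | b b B | a; M → a M' | N d a M'; S' → N S' | epsilon; M' → b M' | epsilon

Directly left-recursive nonterminals: S, M.
For S: α = {N}, β = {b, M B}. Rewrite as S → β S' and S' → α S' | ε.
For M: α = {b}, β = {a, N d a}. Rewrite as M → β M' and M' → α M' | ε.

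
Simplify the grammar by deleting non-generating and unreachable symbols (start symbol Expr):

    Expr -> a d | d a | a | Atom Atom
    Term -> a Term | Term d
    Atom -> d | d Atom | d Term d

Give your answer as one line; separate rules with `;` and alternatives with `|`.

Generating nonterminals: {Atom, Expr}.
Reachable from Expr after that: {Atom, Expr}.
Removed useless symbols: {Term} and every production mentioning them.

Expr -> a d | d a | a | Atom Atom; Atom -> d | d Atom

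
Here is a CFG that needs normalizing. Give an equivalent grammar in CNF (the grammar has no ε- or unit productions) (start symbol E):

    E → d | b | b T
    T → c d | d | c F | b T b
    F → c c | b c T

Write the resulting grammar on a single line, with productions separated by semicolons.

Introduce a nonterminal for each terminal appearing in a rule of length ≥ 2: X1 → b, X2 → c, X3 → d.
Binarize each right-hand side of length ≥ 3 by chaining fresh nonterminals (Y1, Y2, …): affected rules were T → X1 T X1; F → X1 X2 T.

E → d | b | X1 T; T → X2 X3 | d | X2 F | X1 Y1; F → X2 X2 | X1 Y2; X1 → b; X2 → c; X3 → d; Y1 → T X1; Y2 → X2 T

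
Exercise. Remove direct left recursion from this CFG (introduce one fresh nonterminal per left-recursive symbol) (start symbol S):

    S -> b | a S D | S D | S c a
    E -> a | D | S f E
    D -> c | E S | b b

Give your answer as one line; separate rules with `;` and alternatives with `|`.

S -> b S' | a S D S'; E -> a | D | S f E; D -> c | E S | b b; S' -> D S' | c a S' | ε

Left recursion appears on S.
For S: α = {D, c a}, β = {b, a S D}. Rewrite as S → β S' and S' → α S' | ε.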